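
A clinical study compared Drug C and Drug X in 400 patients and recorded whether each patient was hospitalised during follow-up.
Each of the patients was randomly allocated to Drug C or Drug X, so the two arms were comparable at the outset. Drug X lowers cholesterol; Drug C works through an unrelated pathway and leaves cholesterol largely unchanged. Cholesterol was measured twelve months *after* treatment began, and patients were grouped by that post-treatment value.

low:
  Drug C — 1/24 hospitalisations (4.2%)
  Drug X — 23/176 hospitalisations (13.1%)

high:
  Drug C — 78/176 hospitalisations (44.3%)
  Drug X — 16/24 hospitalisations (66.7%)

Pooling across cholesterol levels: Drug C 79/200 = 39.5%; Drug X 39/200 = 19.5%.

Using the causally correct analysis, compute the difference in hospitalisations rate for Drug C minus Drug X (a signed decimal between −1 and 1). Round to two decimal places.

+0.20

Stratifying would compare drugs among patients the drugs themselves sorted into cholesterol groups — a form of selection on an intermediate. The unconditioned pooled rates give the total causal effect.
The causal difference is the pooled difference: 0.395 − 0.195 = +0.200.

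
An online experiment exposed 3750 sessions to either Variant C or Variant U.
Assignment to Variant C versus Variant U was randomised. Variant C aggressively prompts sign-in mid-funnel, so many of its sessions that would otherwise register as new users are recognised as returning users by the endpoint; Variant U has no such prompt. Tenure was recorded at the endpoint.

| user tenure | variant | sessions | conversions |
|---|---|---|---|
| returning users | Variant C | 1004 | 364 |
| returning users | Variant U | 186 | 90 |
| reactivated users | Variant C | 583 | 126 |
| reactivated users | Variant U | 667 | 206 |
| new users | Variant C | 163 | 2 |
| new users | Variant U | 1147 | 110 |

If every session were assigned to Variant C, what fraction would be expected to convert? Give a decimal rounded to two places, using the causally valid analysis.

The stratified and pooled comparisons disagree (Variant U wins within each user tenure; Variant C wins overall), so the answer turns on the causal role of user tenure.
User tenure here is a post-treatment variable shaped by the variant; conditioning on it would introduce bias rather than remove it. The overall comparison is the causal one.
So P(outcome | do(Variant C)) is just the pooled rate for Variant C: 492/1750 = 0.281.

0.28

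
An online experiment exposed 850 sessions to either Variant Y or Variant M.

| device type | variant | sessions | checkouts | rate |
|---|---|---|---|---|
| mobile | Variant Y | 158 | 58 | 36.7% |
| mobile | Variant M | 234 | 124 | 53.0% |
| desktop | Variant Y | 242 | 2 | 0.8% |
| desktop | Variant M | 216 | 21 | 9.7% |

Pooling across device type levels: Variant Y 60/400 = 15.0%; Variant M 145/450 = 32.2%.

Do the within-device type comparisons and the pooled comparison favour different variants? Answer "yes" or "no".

no

Within each device type level (mobile 36.7% vs 53.0%; desktop 0.8% vs 9.7%), Variant M has the higher rate every time. Pooled: 15.0% vs 32.2% — Variant M has the higher rate overall. They agree.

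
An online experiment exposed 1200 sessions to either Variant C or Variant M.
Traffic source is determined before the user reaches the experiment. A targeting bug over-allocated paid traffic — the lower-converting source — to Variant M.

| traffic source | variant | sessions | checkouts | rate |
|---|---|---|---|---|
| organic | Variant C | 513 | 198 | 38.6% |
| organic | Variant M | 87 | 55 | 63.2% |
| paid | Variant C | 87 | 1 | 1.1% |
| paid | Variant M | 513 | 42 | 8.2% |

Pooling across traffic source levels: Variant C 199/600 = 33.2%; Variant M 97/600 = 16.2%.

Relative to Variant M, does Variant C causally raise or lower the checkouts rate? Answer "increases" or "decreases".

decreases

Traffic source satisfies the back-door criterion: it is not a descendant of the variant, and it blocks the spurious path from variant to outcome. Adjusting for it (i.e., using the within-traffic source rates) gives the causal effect.
Within each level — organic: 38.6% vs 63.2%; paid: 1.1% vs 8.2% — Variant M is higher every time.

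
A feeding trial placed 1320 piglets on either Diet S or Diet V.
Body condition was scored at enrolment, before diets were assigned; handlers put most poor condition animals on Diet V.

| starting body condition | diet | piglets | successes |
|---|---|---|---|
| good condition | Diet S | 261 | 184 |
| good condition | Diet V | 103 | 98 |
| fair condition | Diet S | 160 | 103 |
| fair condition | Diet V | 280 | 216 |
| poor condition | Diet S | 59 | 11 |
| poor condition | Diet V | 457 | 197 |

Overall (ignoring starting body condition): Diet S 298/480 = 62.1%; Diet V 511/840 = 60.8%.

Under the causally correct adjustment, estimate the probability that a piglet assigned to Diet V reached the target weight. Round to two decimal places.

0.69

Starting body condition satisfies the back-door criterion: it is not a descendant of the diet, and it blocks the spurious path from diet to outcome. Adjusting for it (i.e., using the within-starting body condition rates) gives the causal effect.
Standardising Diet V to the population starting body condition mix: 0.276·98/103 + 0.333·216/280 + 0.391·197/457 = 0.688.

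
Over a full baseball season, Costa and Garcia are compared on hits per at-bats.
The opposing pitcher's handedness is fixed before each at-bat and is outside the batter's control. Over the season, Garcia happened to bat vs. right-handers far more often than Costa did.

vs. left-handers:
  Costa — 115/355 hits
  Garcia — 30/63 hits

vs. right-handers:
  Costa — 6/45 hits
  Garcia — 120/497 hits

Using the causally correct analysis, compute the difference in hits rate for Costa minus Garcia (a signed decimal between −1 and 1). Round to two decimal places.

-0.13

Since pitcher handedness is a pre-existing factor (not a product of the player) and it affects the outcome on its own, it is a confounder. The stratified rates, not the pooled rate, identify the causal effect.
Adjusting over the population distribution of pitcher handedness: 0.435·(0.324−0.476) + 0.565·(0.133−0.241) = -0.127.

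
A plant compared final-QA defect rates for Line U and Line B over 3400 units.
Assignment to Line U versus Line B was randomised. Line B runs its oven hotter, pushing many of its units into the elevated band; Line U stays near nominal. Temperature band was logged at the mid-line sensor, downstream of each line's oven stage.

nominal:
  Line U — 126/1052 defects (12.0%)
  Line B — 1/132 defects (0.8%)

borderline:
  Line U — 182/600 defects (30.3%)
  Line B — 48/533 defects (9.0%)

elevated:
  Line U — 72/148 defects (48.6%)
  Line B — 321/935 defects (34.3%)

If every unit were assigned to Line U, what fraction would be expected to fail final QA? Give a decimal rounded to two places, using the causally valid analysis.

Line B is lower inside every in-process temperature band stratum but Line U is lower in aggregate. Whether to stratify depends on how in-process temperature band relates to the line.
In-process temperature band lies on the pathway line → in-process temperature band → outcome, so adjusting for it blocks the indirect effect. For the total causal effect of line, use the unadjusted pooled rates.
So P(outcome | do(Line U)) is just the pooled rate for Line U: 380/1800 = 0.211.

0.21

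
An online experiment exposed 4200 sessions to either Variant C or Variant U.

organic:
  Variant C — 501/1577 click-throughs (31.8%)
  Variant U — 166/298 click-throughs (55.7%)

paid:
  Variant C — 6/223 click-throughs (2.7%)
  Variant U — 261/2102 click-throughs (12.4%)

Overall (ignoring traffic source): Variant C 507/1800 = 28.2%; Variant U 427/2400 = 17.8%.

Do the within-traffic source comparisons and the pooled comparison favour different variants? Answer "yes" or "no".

yes

Within each traffic source level (organic 31.8% vs 55.7%; paid 2.7% vs 12.4%), Variant U has the higher rate every time. Pooled: 28.2% vs 17.8% — Variant C has the higher rate overall. The two comparisons disagree.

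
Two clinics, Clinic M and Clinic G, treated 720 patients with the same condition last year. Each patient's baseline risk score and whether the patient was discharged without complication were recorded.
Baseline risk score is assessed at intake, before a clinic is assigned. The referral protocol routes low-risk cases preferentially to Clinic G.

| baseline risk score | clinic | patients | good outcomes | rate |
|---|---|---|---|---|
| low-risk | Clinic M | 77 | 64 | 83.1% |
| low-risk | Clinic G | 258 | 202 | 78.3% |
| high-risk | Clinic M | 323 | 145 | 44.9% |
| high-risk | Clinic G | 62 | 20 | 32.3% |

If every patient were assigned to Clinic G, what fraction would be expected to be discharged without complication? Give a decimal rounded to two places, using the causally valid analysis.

The imbalance in baseline risk score arose from how patients were allocated, not from anything the clinic did; and baseline risk score independently affects the outcome. The pooled gap is confounded — condition on baseline risk score.
Standardising Clinic G to the population baseline risk score mix: 0.465·202/258 + 0.535·20/62 = 0.537.

0.54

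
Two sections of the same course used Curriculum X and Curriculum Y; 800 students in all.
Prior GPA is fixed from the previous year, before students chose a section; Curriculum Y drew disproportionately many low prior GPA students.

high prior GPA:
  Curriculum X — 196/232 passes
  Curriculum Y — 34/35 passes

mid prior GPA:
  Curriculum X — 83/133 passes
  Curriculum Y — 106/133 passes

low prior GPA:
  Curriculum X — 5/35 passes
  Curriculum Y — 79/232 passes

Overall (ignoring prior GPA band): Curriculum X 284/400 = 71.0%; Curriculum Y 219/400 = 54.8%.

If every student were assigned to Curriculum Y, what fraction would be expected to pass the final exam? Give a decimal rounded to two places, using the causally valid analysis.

Here prior GPA band is a common cause — it drives both which teaching method a case falls under and the outcome. The crude comparison mixes populations; the stratum-specific rates are the causally relevant ones.
Standardising Curriculum Y to the population prior GPA band mix: 0.334·34/35 + 0.333·106/133 + 0.334·79/232 = 0.703.

0.70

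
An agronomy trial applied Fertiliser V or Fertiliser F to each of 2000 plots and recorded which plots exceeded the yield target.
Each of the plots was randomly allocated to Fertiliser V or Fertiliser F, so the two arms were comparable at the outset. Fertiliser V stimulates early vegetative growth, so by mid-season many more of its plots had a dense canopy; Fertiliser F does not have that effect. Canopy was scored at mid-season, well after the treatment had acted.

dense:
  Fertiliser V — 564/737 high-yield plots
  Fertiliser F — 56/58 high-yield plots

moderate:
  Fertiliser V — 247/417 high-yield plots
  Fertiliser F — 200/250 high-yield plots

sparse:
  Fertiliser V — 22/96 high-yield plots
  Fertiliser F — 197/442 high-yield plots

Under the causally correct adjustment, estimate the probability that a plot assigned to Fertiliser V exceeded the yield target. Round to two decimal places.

The distribution of mid-season canopy is itself part of what the fertiliser does — it is an intermediate outcome. Holding it fixed would remove that part of the effect; the total effect is the pooled difference.
So P(outcome | do(Fertiliser V)) is just the pooled rate for Fertiliser V: 833/1250 = 0.666.

0.67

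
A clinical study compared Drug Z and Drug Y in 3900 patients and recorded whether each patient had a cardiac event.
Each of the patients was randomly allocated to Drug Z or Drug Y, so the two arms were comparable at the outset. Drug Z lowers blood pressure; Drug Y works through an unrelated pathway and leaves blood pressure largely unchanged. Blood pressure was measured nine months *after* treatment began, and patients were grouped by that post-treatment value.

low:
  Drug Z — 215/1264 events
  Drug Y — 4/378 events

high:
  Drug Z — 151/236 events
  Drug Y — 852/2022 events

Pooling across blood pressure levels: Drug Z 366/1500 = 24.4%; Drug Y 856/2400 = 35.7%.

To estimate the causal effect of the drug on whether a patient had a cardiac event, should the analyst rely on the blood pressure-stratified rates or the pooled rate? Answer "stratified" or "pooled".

Blood pressure here is a post-treatment variable shaped by the drug; conditioning on it would introduce bias rather than remove it. The overall comparison is the causal one.
Pooled: Drug Z 24.4% vs Drug Y 35.7%; Drug Z is lower overall.

pooled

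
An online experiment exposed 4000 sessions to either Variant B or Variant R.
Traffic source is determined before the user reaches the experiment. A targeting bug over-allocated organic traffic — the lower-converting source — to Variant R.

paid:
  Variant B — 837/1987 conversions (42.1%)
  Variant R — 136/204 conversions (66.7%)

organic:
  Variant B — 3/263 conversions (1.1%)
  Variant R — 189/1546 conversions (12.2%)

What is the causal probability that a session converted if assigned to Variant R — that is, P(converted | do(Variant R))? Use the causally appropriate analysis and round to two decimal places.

Within every traffic source level Variant R has the higher rate, yet pooled Variant B does — Simpson's reversal.
The imbalance in traffic source arose from how sessions were allocated, not from anything the variant did; and traffic source independently affects the outcome. The pooled gap is confounded — condition on traffic source.
Standardising Variant R to the population traffic source mix: 0.548·136/204 + 0.452·189/1546 = 0.420.

0.42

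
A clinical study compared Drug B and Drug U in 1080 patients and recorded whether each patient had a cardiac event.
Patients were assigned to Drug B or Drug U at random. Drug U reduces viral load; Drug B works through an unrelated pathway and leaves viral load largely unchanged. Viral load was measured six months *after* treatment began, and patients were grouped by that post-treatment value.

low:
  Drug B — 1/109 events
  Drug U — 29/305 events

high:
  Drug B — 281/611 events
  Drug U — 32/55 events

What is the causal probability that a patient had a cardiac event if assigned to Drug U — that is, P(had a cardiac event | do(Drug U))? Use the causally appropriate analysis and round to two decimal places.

Within every viral load level Drug B has the lower rate, yet pooled Drug U does — Simpson's reversal.
The distribution of viral load is itself part of what the drug does — it is an intermediate outcome. Holding it fixed would remove that part of the effect; the total effect is the pooled difference.
So P(outcome | do(Drug U)) is just the pooled rate for Drug U: 61/360 = 0.169.

0.17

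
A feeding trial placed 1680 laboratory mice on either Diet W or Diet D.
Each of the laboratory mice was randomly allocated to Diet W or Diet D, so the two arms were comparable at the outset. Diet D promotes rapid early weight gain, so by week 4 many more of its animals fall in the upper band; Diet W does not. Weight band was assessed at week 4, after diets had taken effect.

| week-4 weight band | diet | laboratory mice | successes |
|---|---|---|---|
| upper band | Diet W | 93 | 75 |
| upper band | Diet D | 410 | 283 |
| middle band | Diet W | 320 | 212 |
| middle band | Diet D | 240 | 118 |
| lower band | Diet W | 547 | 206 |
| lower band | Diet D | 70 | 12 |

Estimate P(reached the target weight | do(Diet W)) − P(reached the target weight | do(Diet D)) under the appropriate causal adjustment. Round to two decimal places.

Week-4 weight band is downstream of the diet. One should not condition on a consequence of treatment, so the overall rates are the right comparison.
The causal difference is the pooled difference: 0.514 − 0.574 = -0.060.

-0.06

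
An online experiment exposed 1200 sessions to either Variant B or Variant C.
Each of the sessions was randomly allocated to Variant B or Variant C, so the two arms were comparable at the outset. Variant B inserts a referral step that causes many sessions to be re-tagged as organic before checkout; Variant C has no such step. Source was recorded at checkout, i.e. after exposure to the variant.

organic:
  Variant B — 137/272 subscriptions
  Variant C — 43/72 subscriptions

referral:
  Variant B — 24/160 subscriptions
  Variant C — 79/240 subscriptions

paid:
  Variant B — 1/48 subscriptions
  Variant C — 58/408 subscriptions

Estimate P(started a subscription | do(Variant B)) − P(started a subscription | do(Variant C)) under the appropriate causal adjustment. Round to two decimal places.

+0.09

Traffic source lies on the pathway variant → traffic source → outcome, so adjusting for it blocks the indirect effect. For the total causal effect of variant, use the unadjusted pooled rates.
The causal difference is the pooled difference: 0.338 − 0.250 = +0.087.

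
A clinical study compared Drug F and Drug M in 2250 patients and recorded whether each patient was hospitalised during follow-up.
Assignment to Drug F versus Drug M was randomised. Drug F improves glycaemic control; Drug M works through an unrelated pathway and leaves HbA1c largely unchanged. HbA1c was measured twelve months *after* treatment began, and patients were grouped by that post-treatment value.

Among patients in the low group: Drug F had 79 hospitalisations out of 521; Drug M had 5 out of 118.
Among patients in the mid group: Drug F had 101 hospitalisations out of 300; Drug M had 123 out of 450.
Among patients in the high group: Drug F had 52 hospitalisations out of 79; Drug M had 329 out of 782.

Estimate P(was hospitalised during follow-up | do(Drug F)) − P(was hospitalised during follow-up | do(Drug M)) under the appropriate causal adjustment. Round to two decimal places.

Stratifying would compare drugs among patients the drugs themselves sorted into HbA1c groups — a form of selection on an intermediate. The unconditioned pooled rates give the total causal effect.
The causal difference is the pooled difference: 0.258 − 0.339 = -0.081.

-0.08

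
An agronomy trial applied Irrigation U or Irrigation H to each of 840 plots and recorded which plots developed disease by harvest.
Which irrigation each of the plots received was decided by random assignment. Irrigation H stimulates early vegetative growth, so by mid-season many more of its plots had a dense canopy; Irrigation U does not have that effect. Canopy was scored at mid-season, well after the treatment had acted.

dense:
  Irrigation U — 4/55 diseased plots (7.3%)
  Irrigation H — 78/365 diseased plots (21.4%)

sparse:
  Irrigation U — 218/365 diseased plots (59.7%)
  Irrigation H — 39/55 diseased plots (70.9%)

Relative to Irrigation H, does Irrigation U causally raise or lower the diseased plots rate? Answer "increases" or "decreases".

increases

Mid-season canopy lies on the pathway irrigation → mid-season canopy → outcome, so adjusting for it blocks the indirect effect. For the total causal effect of irrigation, use the unadjusted pooled rates.
Pooled: Irrigation U 52.9% vs Irrigation H 27.9%; Irrigation H is lower overall.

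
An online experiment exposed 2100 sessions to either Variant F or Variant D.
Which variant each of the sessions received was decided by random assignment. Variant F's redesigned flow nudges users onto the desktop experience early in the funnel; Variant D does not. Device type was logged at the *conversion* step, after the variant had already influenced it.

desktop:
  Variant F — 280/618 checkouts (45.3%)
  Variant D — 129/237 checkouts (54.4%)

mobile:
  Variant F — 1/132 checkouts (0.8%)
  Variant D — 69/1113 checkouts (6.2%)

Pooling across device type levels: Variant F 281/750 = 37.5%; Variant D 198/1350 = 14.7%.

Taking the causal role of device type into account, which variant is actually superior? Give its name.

The distribution of device type is itself part of what the variant does — it is an intermediate outcome. Holding it fixed would remove that part of the effect; the total effect is the pooled difference.
Pooled: Variant F 37.5% vs Variant D 14.7%; Variant F is higher overall.

Variant F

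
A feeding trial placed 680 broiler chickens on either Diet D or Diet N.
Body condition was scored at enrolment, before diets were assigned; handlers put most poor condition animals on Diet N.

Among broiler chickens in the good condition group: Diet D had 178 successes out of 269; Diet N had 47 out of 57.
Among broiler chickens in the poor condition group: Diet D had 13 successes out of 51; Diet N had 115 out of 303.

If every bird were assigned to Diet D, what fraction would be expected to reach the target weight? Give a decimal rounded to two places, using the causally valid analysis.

0.45

Starting body condition differs across diets for reasons unrelated to any effect of the diet itself, and it separately predicts the outcome — a classic confounder. We must compare within starting body condition levels.
Standardising Diet D to the population starting body condition mix: 0.479·178/269 + 0.521·13/51 = 0.450.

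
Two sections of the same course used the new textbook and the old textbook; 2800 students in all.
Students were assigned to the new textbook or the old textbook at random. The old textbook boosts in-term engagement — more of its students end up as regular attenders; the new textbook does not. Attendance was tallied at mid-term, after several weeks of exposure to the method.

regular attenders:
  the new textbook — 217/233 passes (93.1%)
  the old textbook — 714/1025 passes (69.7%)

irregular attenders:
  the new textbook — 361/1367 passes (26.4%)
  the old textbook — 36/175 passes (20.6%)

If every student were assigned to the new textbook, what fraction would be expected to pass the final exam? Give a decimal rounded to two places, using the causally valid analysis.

The distribution of mid-term attendance is itself part of what the teaching method does — it is an intermediate outcome. Holding it fixed would remove that part of the effect; the total effect is the pooled difference.
So P(outcome | do(the new textbook)) is just the pooled rate for the new textbook: 578/1600 = 0.361.

0.36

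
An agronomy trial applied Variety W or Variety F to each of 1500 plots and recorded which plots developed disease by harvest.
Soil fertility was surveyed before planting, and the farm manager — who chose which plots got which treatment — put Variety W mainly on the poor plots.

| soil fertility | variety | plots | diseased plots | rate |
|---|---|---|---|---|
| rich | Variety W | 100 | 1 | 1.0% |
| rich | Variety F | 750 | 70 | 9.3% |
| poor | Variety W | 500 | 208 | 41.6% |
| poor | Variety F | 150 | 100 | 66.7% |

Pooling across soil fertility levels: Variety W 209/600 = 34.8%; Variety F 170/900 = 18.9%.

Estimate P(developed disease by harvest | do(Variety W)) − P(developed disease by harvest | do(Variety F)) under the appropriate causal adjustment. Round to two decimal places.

Soil fertility satisfies the back-door criterion: it is not a descendant of the variety, and it blocks the spurious path from variety to outcome. Adjusting for it (i.e., using the within-soil fertility rates) gives the causal effect.
Adjusting over the population distribution of soil fertility: 0.567·(0.010−0.093) + 0.433·(0.416−0.667) = -0.156.

-0.16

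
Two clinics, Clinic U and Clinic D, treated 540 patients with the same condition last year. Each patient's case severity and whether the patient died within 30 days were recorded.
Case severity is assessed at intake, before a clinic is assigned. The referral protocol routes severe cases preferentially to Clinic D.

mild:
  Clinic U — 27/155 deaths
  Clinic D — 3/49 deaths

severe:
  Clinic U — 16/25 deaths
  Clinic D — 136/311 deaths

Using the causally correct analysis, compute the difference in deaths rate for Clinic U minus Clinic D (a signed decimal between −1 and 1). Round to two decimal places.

Since case severity is a pre-existing factor (not a product of the clinic) and it affects the outcome on its own, it is a confounder. The stratified rates, not the pooled rate, identify the causal effect.
Adjusting over the population distribution of case severity: 0.378·(0.174−0.061) + 0.622·(0.640−0.437) = +0.169.

+0.17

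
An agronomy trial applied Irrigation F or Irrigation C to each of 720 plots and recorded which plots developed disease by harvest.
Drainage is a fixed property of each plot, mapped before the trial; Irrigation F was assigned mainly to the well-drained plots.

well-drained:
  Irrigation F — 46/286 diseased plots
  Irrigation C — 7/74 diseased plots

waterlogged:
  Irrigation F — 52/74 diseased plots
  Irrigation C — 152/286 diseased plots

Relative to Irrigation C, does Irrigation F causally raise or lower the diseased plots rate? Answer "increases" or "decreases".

increases

Here field drainage is a common cause — it drives both which irrigation a case falls under and the outcome. The crude comparison mixes populations; the stratum-specific rates are the causally relevant ones.
Within each level — well-drained: 16.1% vs 9.5%; waterlogged: 70.3% vs 53.1% — Irrigation C is lower every time.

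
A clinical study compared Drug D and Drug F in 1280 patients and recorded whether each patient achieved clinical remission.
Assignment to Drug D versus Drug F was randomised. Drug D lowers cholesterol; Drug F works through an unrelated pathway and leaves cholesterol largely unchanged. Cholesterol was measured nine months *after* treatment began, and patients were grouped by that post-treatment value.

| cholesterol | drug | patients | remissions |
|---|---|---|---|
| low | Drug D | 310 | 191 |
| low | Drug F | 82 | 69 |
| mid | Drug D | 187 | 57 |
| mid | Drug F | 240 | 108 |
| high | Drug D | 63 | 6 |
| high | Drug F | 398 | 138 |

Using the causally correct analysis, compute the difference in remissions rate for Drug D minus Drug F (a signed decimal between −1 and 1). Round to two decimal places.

The stratified and pooled comparisons disagree (Drug F wins within each cholesterol; Drug D wins overall), so the answer turns on the causal role of cholesterol.
Cholesterol lies on the pathway drug → cholesterol → outcome, so adjusting for it blocks the indirect effect. For the total causal effect of drug, use the unadjusted pooled rates.
The causal difference is the pooled difference: 0.454 − 0.438 = +0.016.

+0.02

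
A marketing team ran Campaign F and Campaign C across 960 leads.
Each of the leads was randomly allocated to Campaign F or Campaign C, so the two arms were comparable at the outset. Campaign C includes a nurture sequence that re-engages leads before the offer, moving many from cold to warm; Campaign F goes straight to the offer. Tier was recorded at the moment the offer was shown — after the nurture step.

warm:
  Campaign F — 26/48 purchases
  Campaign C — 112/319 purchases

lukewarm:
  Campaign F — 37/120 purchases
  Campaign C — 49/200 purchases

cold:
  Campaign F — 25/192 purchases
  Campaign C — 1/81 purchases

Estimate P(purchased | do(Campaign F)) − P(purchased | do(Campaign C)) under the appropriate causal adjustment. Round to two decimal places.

Campaign F is higher inside every engagement tier stratum but Campaign C is higher in aggregate. Whether to stratify depends on how engagement tier relates to the campaign.
Because the campaign influences engagement tier, engagement tier is a post-treatment mediator, not a confounder. Stratifying on it would bias the estimate; the causal effect is the crude pooled difference.
The causal difference is the pooled difference: 0.244 − 0.270 = -0.026.

-0.03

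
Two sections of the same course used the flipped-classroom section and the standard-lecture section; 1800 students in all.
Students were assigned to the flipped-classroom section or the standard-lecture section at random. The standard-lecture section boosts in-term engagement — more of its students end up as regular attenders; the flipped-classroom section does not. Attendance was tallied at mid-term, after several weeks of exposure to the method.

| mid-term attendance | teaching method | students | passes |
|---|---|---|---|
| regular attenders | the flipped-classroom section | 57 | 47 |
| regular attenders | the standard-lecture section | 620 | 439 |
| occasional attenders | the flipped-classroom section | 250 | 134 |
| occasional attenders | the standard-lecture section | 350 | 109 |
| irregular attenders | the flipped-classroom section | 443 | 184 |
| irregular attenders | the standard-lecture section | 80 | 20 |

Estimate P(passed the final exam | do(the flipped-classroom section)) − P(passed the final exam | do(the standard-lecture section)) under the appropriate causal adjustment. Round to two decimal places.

the flipped-classroom section is higher inside every mid-term attendance stratum but the standard-lecture section is higher in aggregate. Whether to stratify depends on how mid-term attendance relates to the teaching method.
Because the teaching method influences mid-term attendance, mid-term attendance is a post-treatment mediator, not a confounder. Stratifying on it would bias the estimate; the causal effect is the crude pooled difference.
The causal difference is the pooled difference: 0.487 − 0.541 = -0.054.

-0.05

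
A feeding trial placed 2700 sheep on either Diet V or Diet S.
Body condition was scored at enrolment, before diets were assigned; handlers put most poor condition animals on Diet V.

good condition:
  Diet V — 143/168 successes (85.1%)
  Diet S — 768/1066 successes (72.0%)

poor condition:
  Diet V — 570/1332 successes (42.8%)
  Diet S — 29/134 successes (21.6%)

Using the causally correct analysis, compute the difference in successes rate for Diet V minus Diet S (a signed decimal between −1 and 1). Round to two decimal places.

Within every starting body condition level Diet V has the higher rate, yet pooled Diet S does — Simpson's reversal.
Starting body condition differs across diets for reasons unrelated to any effect of the diet itself, and it separately predicts the outcome — a classic confounder. We must compare within starting body condition levels.
Adjusting over the population distribution of starting body condition: 0.457·(0.851−0.720) + 0.543·(0.428−0.216) = +0.175.

+0.17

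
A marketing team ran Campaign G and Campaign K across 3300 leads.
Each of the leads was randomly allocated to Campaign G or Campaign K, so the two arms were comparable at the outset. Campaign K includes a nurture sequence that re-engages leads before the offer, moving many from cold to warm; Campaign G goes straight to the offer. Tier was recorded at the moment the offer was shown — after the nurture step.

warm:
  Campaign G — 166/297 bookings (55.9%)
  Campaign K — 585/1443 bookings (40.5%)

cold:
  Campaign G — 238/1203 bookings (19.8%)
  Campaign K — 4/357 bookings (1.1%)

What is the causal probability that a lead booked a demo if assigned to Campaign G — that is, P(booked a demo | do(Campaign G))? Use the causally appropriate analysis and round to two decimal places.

Within every engagement tier level Campaign G has the higher rate, yet pooled Campaign K does — Simpson's reversal.
Engagement tier is recorded after the campaign and is itself shifted by it — it sits on the causal path from campaign to outcome. Conditioning on a mediator would strip out part of the effect we want; the pooled comparison gives the total causal effect.
So P(outcome | do(Campaign G)) is just the pooled rate for Campaign G: 404/1500 = 0.269.

0.27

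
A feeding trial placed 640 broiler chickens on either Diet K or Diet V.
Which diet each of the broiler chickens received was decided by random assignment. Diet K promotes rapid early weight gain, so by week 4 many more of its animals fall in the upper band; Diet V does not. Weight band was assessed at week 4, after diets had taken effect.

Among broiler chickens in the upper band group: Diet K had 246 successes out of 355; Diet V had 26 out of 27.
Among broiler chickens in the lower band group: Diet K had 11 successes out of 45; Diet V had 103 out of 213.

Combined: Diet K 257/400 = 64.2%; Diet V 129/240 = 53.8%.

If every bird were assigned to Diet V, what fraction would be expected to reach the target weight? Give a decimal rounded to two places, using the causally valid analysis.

The distribution of week-4 weight band is itself part of what the diet does — it is an intermediate outcome. Holding it fixed would remove that part of the effect; the total effect is the pooled difference.
So P(outcome | do(Diet V)) is just the pooled rate for Diet V: 129/240 = 0.537.

0.54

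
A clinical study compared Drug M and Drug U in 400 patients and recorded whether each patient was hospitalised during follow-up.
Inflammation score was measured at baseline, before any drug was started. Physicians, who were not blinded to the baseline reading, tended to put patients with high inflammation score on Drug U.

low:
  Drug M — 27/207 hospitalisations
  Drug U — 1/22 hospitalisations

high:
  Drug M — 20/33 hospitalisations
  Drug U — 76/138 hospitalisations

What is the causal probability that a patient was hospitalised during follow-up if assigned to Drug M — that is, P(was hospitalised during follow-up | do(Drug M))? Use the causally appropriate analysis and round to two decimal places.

0.33

Inflammation score differs across drugs for reasons unrelated to any effect of the drug itself, and it separately predicts the outcome — a classic confounder. We must compare within inflammation score levels.
Standardising Drug M to the population inflammation score mix: 0.573·27/207 + 0.427·20/33 = 0.334.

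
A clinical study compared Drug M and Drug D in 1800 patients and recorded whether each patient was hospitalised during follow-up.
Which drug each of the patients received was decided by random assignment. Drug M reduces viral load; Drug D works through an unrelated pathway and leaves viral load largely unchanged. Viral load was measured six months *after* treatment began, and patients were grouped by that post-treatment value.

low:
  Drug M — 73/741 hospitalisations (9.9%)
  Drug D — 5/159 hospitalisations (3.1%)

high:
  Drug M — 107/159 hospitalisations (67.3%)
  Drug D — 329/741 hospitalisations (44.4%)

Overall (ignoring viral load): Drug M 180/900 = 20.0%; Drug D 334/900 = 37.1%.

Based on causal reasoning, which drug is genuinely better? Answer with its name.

Viral load is recorded after the drug and is itself shifted by it — it sits on the causal path from drug to outcome. Conditioning on a mediator would strip out part of the effect we want; the pooled comparison gives the total causal effect.
Pooled: Drug M 20.0% vs Drug D 37.1%; Drug M is lower overall.

Drug M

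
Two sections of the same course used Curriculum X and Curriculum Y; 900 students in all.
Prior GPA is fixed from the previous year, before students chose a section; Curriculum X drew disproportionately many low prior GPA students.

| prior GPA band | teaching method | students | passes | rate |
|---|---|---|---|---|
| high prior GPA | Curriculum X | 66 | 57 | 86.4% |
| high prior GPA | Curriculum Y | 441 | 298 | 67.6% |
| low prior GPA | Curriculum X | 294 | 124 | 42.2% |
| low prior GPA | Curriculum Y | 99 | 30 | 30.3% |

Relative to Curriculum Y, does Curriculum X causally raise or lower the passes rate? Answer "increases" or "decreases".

increases

The stratified and pooled comparisons disagree (Curriculum X wins within each prior GPA band; Curriculum Y wins overall), so the answer turns on the causal role of prior GPA band.
The imbalance in prior GPA band arose from how students were allocated, not from anything the teaching method did; and prior GPA band independently affects the outcome. The pooled gap is confounded — condition on prior GPA band.
Within each level — high prior GPA: 86.4% vs 67.6%; low prior GPA: 42.2% vs 30.3% — Curriculum X is higher every time.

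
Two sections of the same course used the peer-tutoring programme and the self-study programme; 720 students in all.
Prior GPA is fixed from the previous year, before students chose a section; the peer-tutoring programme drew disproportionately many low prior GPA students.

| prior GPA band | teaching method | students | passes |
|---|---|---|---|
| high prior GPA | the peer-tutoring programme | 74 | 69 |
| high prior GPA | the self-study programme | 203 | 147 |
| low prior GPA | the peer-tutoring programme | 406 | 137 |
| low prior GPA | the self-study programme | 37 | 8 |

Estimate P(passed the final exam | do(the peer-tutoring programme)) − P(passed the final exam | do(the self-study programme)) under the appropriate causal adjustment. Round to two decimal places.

+0.15

Nothing the teaching method does changes prior GPA band; the imbalance is an allocation artefact. With prior GPA band also predicting the outcome, the pooled figure is confounded, and the within-stratum comparison is the causal one.
Adjusting over the population distribution of prior GPA band: 0.385·(0.932−0.724) + 0.615·(0.337−0.216) = +0.155.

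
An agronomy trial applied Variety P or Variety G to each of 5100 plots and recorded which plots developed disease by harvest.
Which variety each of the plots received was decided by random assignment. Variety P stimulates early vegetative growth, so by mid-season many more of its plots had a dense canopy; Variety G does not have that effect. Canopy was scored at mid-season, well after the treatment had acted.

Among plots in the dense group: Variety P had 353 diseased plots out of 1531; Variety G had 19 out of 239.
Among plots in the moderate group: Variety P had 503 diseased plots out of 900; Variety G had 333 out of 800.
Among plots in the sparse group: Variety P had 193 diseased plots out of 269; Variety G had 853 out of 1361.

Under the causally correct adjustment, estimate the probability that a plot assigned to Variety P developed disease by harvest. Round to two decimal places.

The stratified and pooled comparisons disagree (Variety G wins within each mid-season canopy; Variety P wins overall), so the answer turns on the causal role of mid-season canopy.
Mid-season canopy is recorded after the variety and is itself shifted by it — it sits on the causal path from variety to outcome. Conditioning on a mediator would strip out part of the effect we want; the pooled comparison gives the total causal effect.
So P(outcome | do(Variety P)) is just the pooled rate for Variety P: 1049/2700 = 0.389.

0.39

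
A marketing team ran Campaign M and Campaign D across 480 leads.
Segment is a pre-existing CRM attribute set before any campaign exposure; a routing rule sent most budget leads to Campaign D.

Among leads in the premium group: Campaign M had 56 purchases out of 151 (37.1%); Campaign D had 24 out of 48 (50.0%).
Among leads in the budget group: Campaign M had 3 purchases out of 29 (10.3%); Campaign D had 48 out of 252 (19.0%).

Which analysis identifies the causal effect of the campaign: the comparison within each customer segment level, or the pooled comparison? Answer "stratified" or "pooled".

stratified

Nothing the campaign does changes customer segment; the imbalance is an allocation artefact. With customer segment also predicting the outcome, the pooled figure is confounded, and the within-stratum comparison is the causal one.
Within each level — premium: 37.1% vs 50.0%; budget: 10.3% vs 19.0% — Campaign D is higher every time.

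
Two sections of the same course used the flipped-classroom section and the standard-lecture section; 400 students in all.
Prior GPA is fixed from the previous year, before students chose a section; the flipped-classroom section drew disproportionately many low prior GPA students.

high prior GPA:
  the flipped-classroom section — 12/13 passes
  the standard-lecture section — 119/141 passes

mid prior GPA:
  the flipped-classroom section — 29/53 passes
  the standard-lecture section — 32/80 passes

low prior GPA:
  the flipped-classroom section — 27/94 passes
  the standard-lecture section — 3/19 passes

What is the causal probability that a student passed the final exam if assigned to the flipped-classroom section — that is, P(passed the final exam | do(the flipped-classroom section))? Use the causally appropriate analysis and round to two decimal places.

0.62

Prior GPA band is set before the teaching method has any effect — it is not caused by the teaching method — and it independently drives the outcome. That makes it a confounder, so the causal comparison is within prior GPA band levels.
Standardising the flipped-classroom section to the population prior GPA band mix: 0.385·12/13 + 0.333·29/53 + 0.282·27/94 = 0.618.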